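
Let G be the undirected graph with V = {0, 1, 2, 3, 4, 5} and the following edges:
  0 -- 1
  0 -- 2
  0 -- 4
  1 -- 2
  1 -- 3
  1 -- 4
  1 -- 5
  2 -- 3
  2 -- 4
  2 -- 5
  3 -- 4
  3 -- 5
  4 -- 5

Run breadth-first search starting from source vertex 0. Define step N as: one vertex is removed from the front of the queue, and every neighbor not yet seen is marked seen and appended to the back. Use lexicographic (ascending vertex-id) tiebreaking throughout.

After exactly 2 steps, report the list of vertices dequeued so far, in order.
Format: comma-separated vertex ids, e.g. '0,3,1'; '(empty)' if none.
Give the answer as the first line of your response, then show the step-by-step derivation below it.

0,1

step 1: dequeue 0; queue=[1,2,4]; order=0
step 2: dequeue 1; queue=[2,4,3,5]; order=0,1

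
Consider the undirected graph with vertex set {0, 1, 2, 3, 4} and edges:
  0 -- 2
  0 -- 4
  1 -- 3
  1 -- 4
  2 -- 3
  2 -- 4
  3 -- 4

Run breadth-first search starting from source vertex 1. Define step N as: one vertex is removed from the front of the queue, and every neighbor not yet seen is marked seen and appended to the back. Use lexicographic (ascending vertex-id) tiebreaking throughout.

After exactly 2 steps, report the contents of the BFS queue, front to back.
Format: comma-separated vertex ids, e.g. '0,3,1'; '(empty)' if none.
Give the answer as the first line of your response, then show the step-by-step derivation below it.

4,2

step 1: dequeue 1; queue=[3,4]; order=1
step 2: dequeue 3; queue=[4,2]; order=1,3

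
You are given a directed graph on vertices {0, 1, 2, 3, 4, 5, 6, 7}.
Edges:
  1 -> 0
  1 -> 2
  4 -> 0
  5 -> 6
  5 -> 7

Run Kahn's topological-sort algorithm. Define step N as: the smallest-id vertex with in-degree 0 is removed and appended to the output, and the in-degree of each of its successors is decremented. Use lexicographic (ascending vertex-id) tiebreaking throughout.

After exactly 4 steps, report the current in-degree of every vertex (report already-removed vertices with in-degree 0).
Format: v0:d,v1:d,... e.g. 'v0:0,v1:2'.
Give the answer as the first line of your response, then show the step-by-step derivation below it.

v0:0,v1:0,v2:0,v3:0,v4:0,v5:0,v6:1,v7:1

step 1: output 1; order=[1]; indeg=(1,0,0,0,0,0,1,1)
step 2: output 2; order=[1,2]; indeg=(1,0,0,0,0,0,1,1)
step 3: output 3; order=[1,2,3]; indeg=(1,0,0,0,0,0,1,1)
step 4: output 4; order=[1,2,3,4]; indeg=(0,0,0,0,0,0,1,1)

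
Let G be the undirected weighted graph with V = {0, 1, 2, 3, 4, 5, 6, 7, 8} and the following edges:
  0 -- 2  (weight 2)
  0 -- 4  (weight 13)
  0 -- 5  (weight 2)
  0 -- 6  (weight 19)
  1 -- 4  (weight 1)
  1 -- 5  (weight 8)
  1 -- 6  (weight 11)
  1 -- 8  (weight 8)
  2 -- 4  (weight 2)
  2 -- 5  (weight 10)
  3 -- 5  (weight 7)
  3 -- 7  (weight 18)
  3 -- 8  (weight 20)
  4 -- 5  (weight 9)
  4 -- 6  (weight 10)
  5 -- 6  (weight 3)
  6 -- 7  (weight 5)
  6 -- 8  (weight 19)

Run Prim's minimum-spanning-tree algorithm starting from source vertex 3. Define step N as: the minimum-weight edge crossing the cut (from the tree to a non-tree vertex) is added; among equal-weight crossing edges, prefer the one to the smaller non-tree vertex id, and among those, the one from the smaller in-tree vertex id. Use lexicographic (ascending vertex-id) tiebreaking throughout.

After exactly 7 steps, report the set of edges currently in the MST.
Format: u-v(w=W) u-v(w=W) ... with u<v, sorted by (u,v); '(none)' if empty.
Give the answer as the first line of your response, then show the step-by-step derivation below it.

0-2(w=2) 0-5(w=2) 1-4(w=1) 2-4(w=2) 3-5(w=7) 5-6(w=3) 6-7(w=5)

step 1: add edge 3-5 (w=7); MST = {3-5(w=7)}
step 2: add edge 0-5 (w=2); MST = {0-5(w=2) 3-5(w=7)}
step 3: add edge 0-2 (w=2); MST = {0-2(w=2) 0-5(w=2) 3-5(w=7)}
step 4: add edge 2-4 (w=2); MST = {0-2(w=2) 0-5(w=2) 2-4(w=2) 3-5(w=7)}
step 5: add edge 1-4 (w=1); MST = {0-2(w=2) 0-5(w=2) 1-4(w=1) 2-4(w=2) 3-5(w=7)}
step 6: add edge 5-6 (w=3); MST = {0-2(w=2) 0-5(w=2) 1-4(w=1) 2-4(w=2) 3-5(w=7) 5-6(w=3)}
step 7: add edge 6-7 (w=5); MST = {0-2(w=2) 0-5(w=2) 1-4(w=1) 2-4(w=2) 3-5(w=7) 5-6(w=3) 6-7(w=5)}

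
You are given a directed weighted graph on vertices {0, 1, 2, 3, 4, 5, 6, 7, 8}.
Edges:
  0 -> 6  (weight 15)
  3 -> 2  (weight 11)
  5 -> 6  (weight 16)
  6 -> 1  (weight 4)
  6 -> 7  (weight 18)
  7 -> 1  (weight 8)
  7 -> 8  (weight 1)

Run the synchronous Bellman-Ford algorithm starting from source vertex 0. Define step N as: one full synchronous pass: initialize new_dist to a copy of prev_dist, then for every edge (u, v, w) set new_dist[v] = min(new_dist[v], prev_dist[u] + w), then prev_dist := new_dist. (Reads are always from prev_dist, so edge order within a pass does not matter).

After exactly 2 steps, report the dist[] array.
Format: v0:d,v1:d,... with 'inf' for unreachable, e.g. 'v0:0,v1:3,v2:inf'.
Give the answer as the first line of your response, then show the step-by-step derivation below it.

v0:0,v1:19,v2:inf,v3:inf,v4:inf,v5:inf,v6:15,v7:33,v8:inf

step 1: dist = v0:0,v1:inf,v2:inf,v3:inf,v4:inf,v5:inf,v6:15,v7:inf,v8:inf
step 2: dist = v0:0,v1:19,v2:inf,v3:inf,v4:inf,v5:inf,v6:15,v7:33,v8:inf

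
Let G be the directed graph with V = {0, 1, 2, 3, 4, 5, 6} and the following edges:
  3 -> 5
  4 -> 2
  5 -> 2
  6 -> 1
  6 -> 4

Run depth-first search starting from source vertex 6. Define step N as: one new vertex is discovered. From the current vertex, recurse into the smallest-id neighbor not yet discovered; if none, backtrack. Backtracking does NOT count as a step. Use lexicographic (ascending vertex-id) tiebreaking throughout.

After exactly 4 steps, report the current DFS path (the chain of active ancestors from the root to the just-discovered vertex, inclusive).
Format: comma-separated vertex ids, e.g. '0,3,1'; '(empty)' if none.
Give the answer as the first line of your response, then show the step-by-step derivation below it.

6,4,2

step 1: discover 6; path=6; order=6
step 2: discover 1; path=6>1; order=6,1
step 3: discover 4; path=6>4; order=6,1,4
step 4: discover 2; path=6>4>2; order=6,1,4,2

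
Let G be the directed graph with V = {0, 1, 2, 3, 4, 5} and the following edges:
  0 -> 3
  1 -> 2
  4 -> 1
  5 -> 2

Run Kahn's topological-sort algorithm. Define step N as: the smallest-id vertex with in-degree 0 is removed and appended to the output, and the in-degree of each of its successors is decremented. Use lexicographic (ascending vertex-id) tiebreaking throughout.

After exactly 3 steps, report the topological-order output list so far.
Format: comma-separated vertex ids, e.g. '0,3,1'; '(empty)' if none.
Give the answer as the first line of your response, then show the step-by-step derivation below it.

0,3,4

step 1: output 0; order=[0]; indeg=(0,1,2,0,0,0)
step 2: output 3; order=[0,3]; indeg=(0,1,2,0,0,0)
step 3: output 4; order=[0,3,4]; indeg=(0,0,2,0,0,0)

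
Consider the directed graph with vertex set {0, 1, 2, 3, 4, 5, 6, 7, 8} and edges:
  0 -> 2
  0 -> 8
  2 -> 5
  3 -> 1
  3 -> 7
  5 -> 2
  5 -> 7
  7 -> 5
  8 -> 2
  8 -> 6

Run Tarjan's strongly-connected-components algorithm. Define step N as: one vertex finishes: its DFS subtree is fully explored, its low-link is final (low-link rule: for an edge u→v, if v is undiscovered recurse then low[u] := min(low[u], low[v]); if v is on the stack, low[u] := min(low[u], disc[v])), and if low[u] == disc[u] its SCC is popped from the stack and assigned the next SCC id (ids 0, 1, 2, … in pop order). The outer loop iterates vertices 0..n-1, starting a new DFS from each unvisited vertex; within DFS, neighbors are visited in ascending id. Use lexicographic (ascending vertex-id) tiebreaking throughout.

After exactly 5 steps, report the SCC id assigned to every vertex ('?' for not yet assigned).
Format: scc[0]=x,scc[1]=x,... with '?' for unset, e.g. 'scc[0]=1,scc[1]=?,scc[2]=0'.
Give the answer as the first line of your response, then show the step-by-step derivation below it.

scc[0]=?,scc[1]=?,scc[2]=0,scc[3]=?,scc[4]=?,scc[5]=0,scc[6]=1,scc[7]=0,scc[8]=2

step 1: low=(low[0]=0,low[1]=?,low[2]=1,low[3]=?,low[4]=?,low[5]=1,low[6]=?,low[7]=2,low[8]=?); scc=(scc[0]=?,scc[1]=?,scc[2]=?,scc[3]=?,scc[4]=?,scc[5]=?,scc[6]=?,scc[7]=?,scc[8]=?)
step 2: low=(low[0]=0,low[1]=?,low[2]=1,low[3]=?,low[4]=?,low[5]=1,low[6]=?,low[7]=2,low[8]=?); scc=(scc[0]=?,scc[1]=?,scc[2]=?,scc[3]=?,scc[4]=?,scc[5]=?,scc[6]=?,scc[7]=?,scc[8]=?)
step 3: low=(low[0]=0,low[1]=?,low[2]=1,low[3]=?,low[4]=?,low[5]=1,low[6]=?,low[7]=2,low[8]=?); scc=(scc[0]=?,scc[1]=?,scc[2]=0,scc[3]=?,scc[4]=?,scc[5]=0,scc[6]=?,scc[7]=0,scc[8]=?)
step 4: low=(low[0]=0,low[1]=?,low[2]=1,low[3]=?,low[4]=?,low[5]=1,low[6]=5,low[7]=2,low[8]=4); scc=(scc[0]=?,scc[1]=?,scc[2]=0,scc[3]=?,scc[4]=?,scc[5]=0,scc[6]=1,scc[7]=0,scc[8]=?)
step 5: low=(low[0]=0,low[1]=?,low[2]=1,low[3]=?,low[4]=?,low[5]=1,low[6]=5,low[7]=2,low[8]=4); scc=(scc[0]=?,scc[1]=?,scc[2]=0,scc[3]=?,scc[4]=?,scc[5]=0,scc[6]=1,scc[7]=0,scc[8]=2)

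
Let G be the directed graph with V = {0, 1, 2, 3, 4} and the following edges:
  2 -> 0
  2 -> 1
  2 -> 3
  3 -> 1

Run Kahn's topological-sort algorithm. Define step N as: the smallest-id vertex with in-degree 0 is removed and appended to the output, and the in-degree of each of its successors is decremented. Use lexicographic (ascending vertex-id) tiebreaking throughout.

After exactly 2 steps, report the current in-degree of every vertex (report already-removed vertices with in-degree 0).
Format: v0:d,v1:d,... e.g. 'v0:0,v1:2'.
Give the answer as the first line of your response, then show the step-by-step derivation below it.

v0:0,v1:1,v2:0,v3:0,v4:0

step 1: output 2; order=[2]; indeg=(0,1,0,0,0)
step 2: output 0; order=[2,0]; indeg=(0,1,0,0,0)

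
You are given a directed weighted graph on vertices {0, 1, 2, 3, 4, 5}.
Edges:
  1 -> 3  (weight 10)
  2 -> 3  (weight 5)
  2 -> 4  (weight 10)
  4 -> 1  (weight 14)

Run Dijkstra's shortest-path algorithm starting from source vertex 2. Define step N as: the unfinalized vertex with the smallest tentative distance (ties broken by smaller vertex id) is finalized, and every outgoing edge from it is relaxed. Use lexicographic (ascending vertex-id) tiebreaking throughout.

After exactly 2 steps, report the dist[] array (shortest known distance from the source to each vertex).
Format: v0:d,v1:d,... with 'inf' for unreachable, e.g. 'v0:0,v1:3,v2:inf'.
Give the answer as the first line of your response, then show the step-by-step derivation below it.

v0:inf,v1:inf,v2:0,v3:5,v4:10,v5:inf

step 1: dist = v0:inf,v1:inf,v2:0,v3:5,v4:10,v5:inf
step 2: dist = v0:inf,v1:inf,v2:0,v3:5,v4:10,v5:inf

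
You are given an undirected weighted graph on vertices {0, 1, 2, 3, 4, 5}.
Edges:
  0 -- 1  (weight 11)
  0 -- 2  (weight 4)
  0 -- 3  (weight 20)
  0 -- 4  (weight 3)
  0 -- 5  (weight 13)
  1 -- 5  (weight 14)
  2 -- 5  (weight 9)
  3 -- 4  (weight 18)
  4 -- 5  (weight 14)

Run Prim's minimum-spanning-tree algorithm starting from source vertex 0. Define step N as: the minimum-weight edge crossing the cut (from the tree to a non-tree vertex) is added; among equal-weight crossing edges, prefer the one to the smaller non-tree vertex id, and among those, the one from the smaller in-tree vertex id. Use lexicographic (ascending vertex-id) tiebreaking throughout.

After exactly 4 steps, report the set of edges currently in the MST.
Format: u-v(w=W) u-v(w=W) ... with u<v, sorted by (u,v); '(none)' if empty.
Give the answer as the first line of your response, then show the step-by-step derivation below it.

0-1(w=11) 0-2(w=4) 0-4(w=3) 2-5(w=9)

step 1: add edge 0-4 (w=3); MST = {0-4(w=3)}
step 2: add edge 0-2 (w=4); MST = {0-2(w=4) 0-4(w=3)}
step 3: add edge 2-5 (w=9); MST = {0-2(w=4) 0-4(w=3) 2-5(w=9)}
step 4: add edge 0-1 (w=11); MST = {0-1(w=11) 0-2(w=4) 0-4(w=3) 2-5(w=9)}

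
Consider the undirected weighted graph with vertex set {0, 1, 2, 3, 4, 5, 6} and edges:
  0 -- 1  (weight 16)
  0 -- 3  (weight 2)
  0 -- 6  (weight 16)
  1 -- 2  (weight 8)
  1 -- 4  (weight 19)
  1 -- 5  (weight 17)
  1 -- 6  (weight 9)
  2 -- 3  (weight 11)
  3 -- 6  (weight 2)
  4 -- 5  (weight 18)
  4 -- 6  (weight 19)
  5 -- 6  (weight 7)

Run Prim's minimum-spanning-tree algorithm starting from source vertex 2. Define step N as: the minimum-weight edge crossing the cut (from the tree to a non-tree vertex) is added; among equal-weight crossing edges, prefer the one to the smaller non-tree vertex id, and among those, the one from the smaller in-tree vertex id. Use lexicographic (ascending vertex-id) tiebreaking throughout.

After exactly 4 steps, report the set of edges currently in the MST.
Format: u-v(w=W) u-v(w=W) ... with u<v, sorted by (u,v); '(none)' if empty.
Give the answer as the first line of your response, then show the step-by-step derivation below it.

0-3(w=2) 1-2(w=8) 1-6(w=9) 3-6(w=2)

step 1: add edge 1-2 (w=8); MST = {1-2(w=8)}
step 2: add edge 1-6 (w=9); MST = {1-2(w=8) 1-6(w=9)}
step 3: add edge 3-6 (w=2); MST = {1-2(w=8) 1-6(w=9) 3-6(w=2)}
step 4: add edge 0-3 (w=2); MST = {0-3(w=2) 1-2(w=8) 1-6(w=9) 3-6(w=2)}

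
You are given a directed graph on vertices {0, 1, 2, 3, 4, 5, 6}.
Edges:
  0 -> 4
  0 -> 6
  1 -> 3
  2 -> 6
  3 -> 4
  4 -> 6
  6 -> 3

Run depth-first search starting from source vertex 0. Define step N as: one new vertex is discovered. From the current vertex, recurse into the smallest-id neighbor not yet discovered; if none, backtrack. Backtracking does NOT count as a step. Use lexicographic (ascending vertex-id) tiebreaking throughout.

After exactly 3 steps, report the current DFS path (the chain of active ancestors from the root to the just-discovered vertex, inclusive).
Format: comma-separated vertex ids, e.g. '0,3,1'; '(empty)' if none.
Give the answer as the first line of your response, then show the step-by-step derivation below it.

0,4,6

step 1: discover 0; path=0; order=0
step 2: discover 4; path=0>4; order=0,4
step 3: discover 6; path=0>4>6; order=0,4,6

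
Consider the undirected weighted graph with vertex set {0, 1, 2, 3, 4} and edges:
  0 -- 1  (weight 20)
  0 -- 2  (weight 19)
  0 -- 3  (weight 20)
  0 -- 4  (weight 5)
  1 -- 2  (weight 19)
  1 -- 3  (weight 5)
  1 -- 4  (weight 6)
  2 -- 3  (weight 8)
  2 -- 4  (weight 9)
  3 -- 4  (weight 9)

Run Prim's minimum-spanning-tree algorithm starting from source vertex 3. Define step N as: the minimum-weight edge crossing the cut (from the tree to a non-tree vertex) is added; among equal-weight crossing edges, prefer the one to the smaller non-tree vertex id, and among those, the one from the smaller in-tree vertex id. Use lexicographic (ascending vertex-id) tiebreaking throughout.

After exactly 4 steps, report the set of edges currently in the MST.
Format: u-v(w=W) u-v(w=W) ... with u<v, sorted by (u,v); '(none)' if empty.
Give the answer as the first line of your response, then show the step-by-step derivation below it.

0-4(w=5) 1-3(w=5) 1-4(w=6) 2-3(w=8)

step 1: add edge 1-3 (w=5); MST = {1-3(w=5)}
step 2: add edge 1-4 (w=6); MST = {1-3(w=5) 1-4(w=6)}
step 3: add edge 0-4 (w=5); MST = {0-4(w=5) 1-3(w=5) 1-4(w=6)}
step 4: add edge 2-3 (w=8); MST = {0-4(w=5) 1-3(w=5) 1-4(w=6) 2-3(w=8)}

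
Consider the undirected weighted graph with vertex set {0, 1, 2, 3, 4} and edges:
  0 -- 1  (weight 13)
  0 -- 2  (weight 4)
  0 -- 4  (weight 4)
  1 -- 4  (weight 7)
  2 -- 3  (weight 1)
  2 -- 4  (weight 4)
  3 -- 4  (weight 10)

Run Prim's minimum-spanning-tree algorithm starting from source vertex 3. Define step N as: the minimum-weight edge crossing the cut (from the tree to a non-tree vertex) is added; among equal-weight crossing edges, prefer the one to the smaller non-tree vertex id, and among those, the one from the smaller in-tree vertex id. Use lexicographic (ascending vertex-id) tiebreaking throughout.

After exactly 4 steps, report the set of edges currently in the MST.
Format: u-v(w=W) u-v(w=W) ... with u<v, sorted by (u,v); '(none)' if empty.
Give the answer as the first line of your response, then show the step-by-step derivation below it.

0-2(w=4) 0-4(w=4) 1-4(w=7) 2-3(w=1)

step 1: add edge 2-3 (w=1); MST = {2-3(w=1)}
step 2: add edge 0-2 (w=4); MST = {0-2(w=4) 2-3(w=1)}
step 3: add edge 0-4 (w=4); MST = {0-2(w=4) 0-4(w=4) 2-3(w=1)}
step 4: add edge 1-4 (w=7); MST = {0-2(w=4) 0-4(w=4) 1-4(w=7) 2-3(w=1)}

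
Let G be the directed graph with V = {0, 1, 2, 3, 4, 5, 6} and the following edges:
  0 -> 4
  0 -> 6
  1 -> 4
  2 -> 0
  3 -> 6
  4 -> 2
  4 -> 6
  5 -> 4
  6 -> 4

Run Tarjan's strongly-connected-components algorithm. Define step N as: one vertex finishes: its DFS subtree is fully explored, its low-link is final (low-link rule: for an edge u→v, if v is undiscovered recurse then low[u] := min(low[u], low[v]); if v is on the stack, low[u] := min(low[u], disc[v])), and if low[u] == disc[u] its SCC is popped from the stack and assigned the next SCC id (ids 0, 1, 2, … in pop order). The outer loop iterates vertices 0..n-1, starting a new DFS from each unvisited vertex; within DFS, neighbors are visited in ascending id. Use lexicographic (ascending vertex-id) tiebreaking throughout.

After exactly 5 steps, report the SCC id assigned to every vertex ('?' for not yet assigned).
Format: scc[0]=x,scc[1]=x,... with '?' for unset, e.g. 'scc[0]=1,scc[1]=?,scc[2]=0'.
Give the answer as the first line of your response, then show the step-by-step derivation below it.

scc[0]=0,scc[1]=1,scc[2]=0,scc[3]=?,scc[4]=0,scc[5]=?,scc[6]=0

step 1: low=(low[0]=0,low[1]=?,low[2]=0,low[3]=?,low[4]=1,low[5]=?,low[6]=?); scc=(scc[0]=?,scc[1]=?,scc[2]=?,scc[3]=?,scc[4]=?,scc[5]=?,scc[6]=?)
step 2: low=(low[0]=0,low[1]=?,low[2]=0,low[3]=?,low[4]=0,low[5]=?,low[6]=1); scc=(scc[0]=?,scc[1]=?,scc[2]=?,scc[3]=?,scc[4]=?,scc[5]=?,scc[6]=?)
step 3: low=(low[0]=0,low[1]=?,low[2]=0,low[3]=?,low[4]=0,low[5]=?,low[6]=1); scc=(scc[0]=?,scc[1]=?,scc[2]=?,scc[3]=?,scc[4]=?,scc[5]=?,scc[6]=?)
step 4: low=(low[0]=0,low[1]=?,low[2]=0,low[3]=?,low[4]=0,low[5]=?,low[6]=1); scc=(scc[0]=0,scc[1]=?,scc[2]=0,scc[3]=?,scc[4]=0,scc[5]=?,scc[6]=0)
step 5: low=(low[0]=0,low[1]=4,low[2]=0,low[3]=?,low[4]=0,low[5]=?,low[6]=1); scc=(scc[0]=0,scc[1]=1,scc[2]=0,scc[3]=?,scc[4]=0,scc[5]=?,scc[6]=0)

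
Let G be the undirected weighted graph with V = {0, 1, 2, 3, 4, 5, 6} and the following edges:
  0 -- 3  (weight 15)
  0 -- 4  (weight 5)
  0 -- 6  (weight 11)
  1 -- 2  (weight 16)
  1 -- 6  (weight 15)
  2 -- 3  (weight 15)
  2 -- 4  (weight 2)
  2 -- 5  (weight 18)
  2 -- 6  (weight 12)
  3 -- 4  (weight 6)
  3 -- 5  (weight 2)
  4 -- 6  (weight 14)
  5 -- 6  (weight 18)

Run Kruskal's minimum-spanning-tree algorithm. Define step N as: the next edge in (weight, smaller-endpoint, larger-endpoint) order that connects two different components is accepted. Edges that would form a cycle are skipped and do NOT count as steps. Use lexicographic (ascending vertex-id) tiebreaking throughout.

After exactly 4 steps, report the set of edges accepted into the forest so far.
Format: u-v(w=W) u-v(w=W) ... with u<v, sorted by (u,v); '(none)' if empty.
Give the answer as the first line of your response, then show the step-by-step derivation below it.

0-4(w=5) 2-4(w=2) 3-4(w=6) 3-5(w=2)

step 1: add edge 2-4 (w=2); MST = {2-4(w=2)}
step 2: add edge 3-5 (w=2); MST = {2-4(w=2) 3-5(w=2)}
step 3: add edge 0-4 (w=5); MST = {0-4(w=5) 2-4(w=2) 3-5(w=2)}
step 4: add edge 3-4 (w=6); MST = {0-4(w=5) 2-4(w=2) 3-4(w=6) 3-5(w=2)}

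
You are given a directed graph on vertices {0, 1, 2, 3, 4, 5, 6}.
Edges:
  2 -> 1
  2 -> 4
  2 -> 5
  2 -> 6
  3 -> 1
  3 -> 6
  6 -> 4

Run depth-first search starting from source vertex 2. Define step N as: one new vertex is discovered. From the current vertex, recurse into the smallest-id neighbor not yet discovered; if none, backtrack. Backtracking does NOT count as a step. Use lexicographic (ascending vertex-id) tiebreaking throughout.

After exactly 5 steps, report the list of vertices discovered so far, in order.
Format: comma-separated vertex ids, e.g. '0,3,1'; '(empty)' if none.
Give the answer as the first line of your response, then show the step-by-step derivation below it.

2,1,4,5,6

step 1: discover 2; path=2; order=2
step 2: discover 1; path=2>1; order=2,1
step 3: discover 4; path=2>4; order=2,1,4
step 4: discover 5; path=2>5; order=2,1,4,5
step 5: discover 6; path=2>6; order=2,1,4,5,6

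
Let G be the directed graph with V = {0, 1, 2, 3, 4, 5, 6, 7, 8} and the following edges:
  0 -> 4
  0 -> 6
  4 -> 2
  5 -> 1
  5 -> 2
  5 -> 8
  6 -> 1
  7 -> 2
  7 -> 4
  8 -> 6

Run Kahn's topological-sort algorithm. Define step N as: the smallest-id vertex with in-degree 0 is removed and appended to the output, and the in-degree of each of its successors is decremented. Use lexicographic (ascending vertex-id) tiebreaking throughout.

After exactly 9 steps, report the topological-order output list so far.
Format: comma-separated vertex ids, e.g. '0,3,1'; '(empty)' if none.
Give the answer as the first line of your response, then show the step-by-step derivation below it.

0,3,5,7,4,2,8,6,1

step 1: output 0; order=[0]; indeg=(0,2,3,0,1,0,1,0,1)
step 2: output 3; order=[0,3]; indeg=(0,2,3,0,1,0,1,0,1)
step 3: output 5; order=[0,3,5]; indeg=(0,1,2,0,1,0,1,0,0)
step 4: output 7; order=[0,3,5,7]; indeg=(0,1,1,0,0,0,1,0,0)
step 5: output 4; order=[0,3,5,7,4]; indeg=(0,1,0,0,0,0,1,0,0)
step 6: output 2; order=[0,3,5,7,4,2]; indeg=(0,1,0,0,0,0,1,0,0)
step 7: output 8; order=[0,3,5,7,4,2,8]; indeg=(0,1,0,0,0,0,0,0,0)
step 8: output 6; order=[0,3,5,7,4,2,8,6]; indeg=(0,0,0,0,0,0,0,0,0)
step 9: output 1; order=[0,3,5,7,4,2,8,6,1]; indeg=(0,0,0,0,0,0,0,0,0)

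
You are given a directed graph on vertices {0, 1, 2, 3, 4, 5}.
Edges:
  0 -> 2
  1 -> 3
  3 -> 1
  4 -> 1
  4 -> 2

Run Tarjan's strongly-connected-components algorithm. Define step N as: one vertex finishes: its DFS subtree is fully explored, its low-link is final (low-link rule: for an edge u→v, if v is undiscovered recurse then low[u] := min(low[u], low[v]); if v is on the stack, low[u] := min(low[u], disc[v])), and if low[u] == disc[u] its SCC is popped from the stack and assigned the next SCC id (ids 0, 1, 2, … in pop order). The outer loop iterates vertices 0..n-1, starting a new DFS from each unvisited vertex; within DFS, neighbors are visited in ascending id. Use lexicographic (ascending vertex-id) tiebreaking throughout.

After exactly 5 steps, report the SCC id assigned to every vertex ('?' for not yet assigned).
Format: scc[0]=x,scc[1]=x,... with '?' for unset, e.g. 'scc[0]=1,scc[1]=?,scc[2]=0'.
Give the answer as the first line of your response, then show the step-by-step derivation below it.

scc[0]=1,scc[1]=2,scc[2]=0,scc[3]=2,scc[4]=3,scc[5]=?

step 1: low=(low[0]=0,low[1]=?,low[2]=1,low[3]=?,low[4]=?,low[5]=?); scc=(scc[0]=?,scc[1]=?,scc[2]=0,scc[3]=?,scc[4]=?,scc[5]=?)
step 2: low=(low[0]=0,low[1]=?,low[2]=1,low[3]=?,low[4]=?,low[5]=?); scc=(scc[0]=1,scc[1]=?,scc[2]=0,scc[3]=?,scc[4]=?,scc[5]=?)
step 3: low=(low[0]=0,low[1]=2,low[2]=1,low[3]=2,low[4]=?,low[5]=?); scc=(scc[0]=1,scc[1]=?,scc[2]=0,scc[3]=?,scc[4]=?,scc[5]=?)
step 4: low=(low[0]=0,low[1]=2,low[2]=1,low[3]=2,low[4]=?,low[5]=?); scc=(scc[0]=1,scc[1]=2,scc[2]=0,scc[3]=2,scc[4]=?,scc[5]=?)
step 5: low=(low[0]=0,low[1]=2,low[2]=1,low[3]=2,low[4]=4,low[5]=?); scc=(scc[0]=1,scc[1]=2,scc[2]=0,scc[3]=2,scc[4]=3,scc[5]=?)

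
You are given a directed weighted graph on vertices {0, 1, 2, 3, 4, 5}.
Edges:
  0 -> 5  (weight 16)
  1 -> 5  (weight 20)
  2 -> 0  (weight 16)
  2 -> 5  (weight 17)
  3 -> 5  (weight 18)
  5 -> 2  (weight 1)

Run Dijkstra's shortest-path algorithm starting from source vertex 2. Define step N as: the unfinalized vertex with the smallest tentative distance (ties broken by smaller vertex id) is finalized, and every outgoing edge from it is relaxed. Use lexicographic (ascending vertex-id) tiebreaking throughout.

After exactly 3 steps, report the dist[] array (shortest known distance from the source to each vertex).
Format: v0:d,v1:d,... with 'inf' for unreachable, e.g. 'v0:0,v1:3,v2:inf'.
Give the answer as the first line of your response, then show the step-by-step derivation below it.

v0:16,v1:inf,v2:0,v3:inf,v4:inf,v5:17

step 1: dist = v0:16,v1:inf,v2:0,v3:inf,v4:inf,v5:17
step 2: dist = v0:16,v1:inf,v2:0,v3:inf,v4:inf,v5:17
step 3: dist = v0:16,v1:inf,v2:0,v3:inf,v4:inf,v5:17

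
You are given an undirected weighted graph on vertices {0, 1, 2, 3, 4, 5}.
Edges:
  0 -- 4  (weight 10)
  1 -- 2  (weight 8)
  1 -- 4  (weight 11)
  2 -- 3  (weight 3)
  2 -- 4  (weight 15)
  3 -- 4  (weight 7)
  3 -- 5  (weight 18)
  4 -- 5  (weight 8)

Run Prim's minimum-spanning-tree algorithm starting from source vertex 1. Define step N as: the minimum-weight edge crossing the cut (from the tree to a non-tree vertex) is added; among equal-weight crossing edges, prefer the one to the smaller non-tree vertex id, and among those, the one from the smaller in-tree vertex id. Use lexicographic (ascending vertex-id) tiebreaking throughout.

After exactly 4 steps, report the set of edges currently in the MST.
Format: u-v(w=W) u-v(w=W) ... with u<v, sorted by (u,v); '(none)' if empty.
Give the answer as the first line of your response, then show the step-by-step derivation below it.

1-2(w=8) 2-3(w=3) 3-4(w=7) 4-5(w=8)

step 1: add edge 1-2 (w=8); MST = {1-2(w=8)}
step 2: add edge 2-3 (w=3); MST = {1-2(w=8) 2-3(w=3)}
step 3: add edge 3-4 (w=7); MST = {1-2(w=8) 2-3(w=3) 3-4(w=7)}
step 4: add edge 4-5 (w=8); MST = {1-2(w=8) 2-3(w=3) 3-4(w=7) 4-5(w=8)}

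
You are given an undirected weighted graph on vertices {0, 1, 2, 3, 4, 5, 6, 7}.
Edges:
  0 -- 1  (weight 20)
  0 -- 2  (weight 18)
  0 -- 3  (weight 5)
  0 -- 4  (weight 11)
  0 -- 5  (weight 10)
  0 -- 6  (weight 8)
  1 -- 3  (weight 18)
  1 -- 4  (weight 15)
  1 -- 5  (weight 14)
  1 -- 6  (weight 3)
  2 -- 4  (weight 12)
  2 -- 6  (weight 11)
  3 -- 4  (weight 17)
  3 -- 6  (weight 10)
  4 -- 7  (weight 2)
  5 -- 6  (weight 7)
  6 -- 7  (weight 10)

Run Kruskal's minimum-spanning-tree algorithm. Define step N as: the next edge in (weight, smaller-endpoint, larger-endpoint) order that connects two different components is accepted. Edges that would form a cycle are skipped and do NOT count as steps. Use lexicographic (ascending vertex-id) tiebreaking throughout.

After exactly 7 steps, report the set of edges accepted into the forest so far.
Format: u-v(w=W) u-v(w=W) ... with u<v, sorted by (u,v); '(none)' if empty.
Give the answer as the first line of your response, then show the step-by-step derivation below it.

0-3(w=5) 0-6(w=8) 1-6(w=3) 2-6(w=11) 4-7(w=2) 5-6(w=7) 6-7(w=10)

step 1: add edge 4-7 (w=2); MST = {4-7(w=2)}
step 2: add edge 1-6 (w=3); MST = {1-6(w=3) 4-7(w=2)}
step 3: add edge 0-3 (w=5); MST = {0-3(w=5) 1-6(w=3) 4-7(w=2)}
step 4: add edge 5-6 (w=7); MST = {0-3(w=5) 1-6(w=3) 4-7(w=2) 5-6(w=7)}
step 5: add edge 0-6 (w=8); MST = {0-3(w=5) 0-6(w=8) 1-6(w=3) 4-7(w=2) 5-6(w=7)}
step 6: add edge 6-7 (w=10); MST = {0-3(w=5) 0-6(w=8) 1-6(w=3) 4-7(w=2) 5-6(w=7) 6-7(w=10)}
step 7: add edge 2-6 (w=11); MST = {0-3(w=5) 0-6(w=8) 1-6(w=3) 2-6(w=11) 4-7(w=2) 5-6(w=7) 6-7(w=10)}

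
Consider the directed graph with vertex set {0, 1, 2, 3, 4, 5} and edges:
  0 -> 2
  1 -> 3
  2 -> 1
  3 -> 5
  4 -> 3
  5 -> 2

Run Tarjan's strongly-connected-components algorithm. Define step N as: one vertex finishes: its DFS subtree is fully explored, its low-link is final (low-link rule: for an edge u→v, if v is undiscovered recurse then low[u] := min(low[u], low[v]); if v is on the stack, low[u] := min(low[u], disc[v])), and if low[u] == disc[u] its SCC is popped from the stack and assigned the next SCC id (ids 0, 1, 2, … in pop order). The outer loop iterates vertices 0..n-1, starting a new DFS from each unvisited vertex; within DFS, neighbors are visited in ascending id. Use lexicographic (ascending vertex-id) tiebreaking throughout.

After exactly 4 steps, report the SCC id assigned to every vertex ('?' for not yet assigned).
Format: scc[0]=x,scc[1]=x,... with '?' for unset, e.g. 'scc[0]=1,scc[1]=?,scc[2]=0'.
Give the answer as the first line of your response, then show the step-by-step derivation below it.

scc[0]=?,scc[1]=0,scc[2]=0,scc[3]=0,scc[4]=?,scc[5]=0

step 1: low=(low[0]=0,low[1]=2,low[2]=1,low[3]=3,low[4]=?,low[5]=1); scc=(scc[0]=?,scc[1]=?,scc[2]=?,scc[3]=?,scc[4]=?,scc[5]=?)
step 2: low=(low[0]=0,low[1]=2,low[2]=1,low[3]=1,low[4]=?,low[5]=1); scc=(scc[0]=?,scc[1]=?,scc[2]=?,scc[3]=?,scc[4]=?,scc[5]=?)
step 3: low=(low[0]=0,low[1]=1,low[2]=1,low[3]=1,low[4]=?,low[5]=1); scc=(scc[0]=?,scc[1]=?,scc[2]=?,scc[3]=?,scc[4]=?,scc[5]=?)
step 4: low=(low[0]=0,low[1]=1,low[2]=1,low[3]=1,low[4]=?,low[5]=1); scc=(scc[0]=?,scc[1]=0,scc[2]=0,scc[3]=0,scc[4]=?,scc[5]=0)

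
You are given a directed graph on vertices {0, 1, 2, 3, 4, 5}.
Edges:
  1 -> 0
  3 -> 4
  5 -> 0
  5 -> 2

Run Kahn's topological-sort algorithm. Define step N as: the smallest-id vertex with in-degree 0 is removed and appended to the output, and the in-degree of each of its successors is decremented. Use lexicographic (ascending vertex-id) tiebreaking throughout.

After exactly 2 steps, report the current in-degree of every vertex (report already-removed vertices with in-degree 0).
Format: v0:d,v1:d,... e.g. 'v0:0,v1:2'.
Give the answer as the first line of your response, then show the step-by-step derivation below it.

v0:1,v1:0,v2:1,v3:0,v4:0,v5:0

step 1: output 1; order=[1]; indeg=(1,0,1,0,1,0)
step 2: output 3; order=[1,3]; indeg=(1,0,1,0,0,0)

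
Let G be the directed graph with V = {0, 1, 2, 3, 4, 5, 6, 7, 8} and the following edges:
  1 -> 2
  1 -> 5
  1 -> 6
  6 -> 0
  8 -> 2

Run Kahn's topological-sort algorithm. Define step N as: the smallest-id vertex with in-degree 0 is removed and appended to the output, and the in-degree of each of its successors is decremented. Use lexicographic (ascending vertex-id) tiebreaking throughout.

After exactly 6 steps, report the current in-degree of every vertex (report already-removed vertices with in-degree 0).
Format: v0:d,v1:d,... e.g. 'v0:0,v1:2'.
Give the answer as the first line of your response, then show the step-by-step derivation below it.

v0:0,v1:0,v2:1,v3:0,v4:0,v5:0,v6:0,v7:0,v8:0

step 1: output 1; order=[1]; indeg=(1,0,1,0,0,0,0,0,0)
step 2: output 3; order=[1,3]; indeg=(1,0,1,0,0,0,0,0,0)
step 3: output 4; order=[1,3,4]; indeg=(1,0,1,0,0,0,0,0,0)
step 4: output 5; order=[1,3,4,5]; indeg=(1,0,1,0,0,0,0,0,0)
step 5: output 6; order=[1,3,4,5,6]; indeg=(0,0,1,0,0,0,0,0,0)
step 6: output 0; order=[1,3,4,5,6,0]; indeg=(0,0,1,0,0,0,0,0,0)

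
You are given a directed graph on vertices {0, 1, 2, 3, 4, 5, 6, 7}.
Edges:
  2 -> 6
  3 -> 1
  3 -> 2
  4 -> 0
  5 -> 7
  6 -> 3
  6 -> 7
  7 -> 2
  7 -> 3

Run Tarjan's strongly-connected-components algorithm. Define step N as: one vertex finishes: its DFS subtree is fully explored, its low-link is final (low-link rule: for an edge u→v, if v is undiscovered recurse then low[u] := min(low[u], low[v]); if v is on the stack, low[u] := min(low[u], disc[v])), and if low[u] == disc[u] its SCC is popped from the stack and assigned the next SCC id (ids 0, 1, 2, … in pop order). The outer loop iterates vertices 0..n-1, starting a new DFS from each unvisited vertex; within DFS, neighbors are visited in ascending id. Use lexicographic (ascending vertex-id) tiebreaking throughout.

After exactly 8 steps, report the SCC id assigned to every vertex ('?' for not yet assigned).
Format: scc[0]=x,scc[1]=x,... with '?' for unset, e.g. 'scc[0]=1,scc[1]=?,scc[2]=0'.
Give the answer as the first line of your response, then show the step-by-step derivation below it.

scc[0]=0,scc[1]=1,scc[2]=2,scc[3]=2,scc[4]=3,scc[5]=4,scc[6]=2,scc[7]=2

step 1: low=(low[0]=0,low[1]=?,low[2]=?,low[3]=?,low[4]=?,low[5]=?,low[6]=?,low[7]=?); scc=(scc[0]=0,scc[1]=?,scc[2]=?,scc[3]=?,scc[4]=?,scc[5]=?,scc[6]=?,scc[7]=?)
step 2: low=(low[0]=0,low[1]=1,low[2]=?,low[3]=?,low[4]=?,low[5]=?,low[6]=?,low[7]=?); scc=(scc[0]=0,scc[1]=1,scc[2]=?,scc[3]=?,scc[4]=?,scc[5]=?,scc[6]=?,scc[7]=?)
step 3: low=(low[0]=0,low[1]=1,low[2]=2,low[3]=2,low[4]=?,low[5]=?,low[6]=3,low[7]=?); scc=(scc[0]=0,scc[1]=1,scc[2]=?,scc[3]=?,scc[4]=?,scc[5]=?,scc[6]=?,scc[7]=?)
step 4: low=(low[0]=0,low[1]=1,low[2]=2,low[3]=2,low[4]=?,low[5]=?,low[6]=2,low[7]=2); scc=(scc[0]=0,scc[1]=1,scc[2]=?,scc[3]=?,scc[4]=?,scc[5]=?,scc[6]=?,scc[7]=?)
step 5: low=(low[0]=0,low[1]=1,low[2]=2,low[3]=2,low[4]=?,low[5]=?,low[6]=2,low[7]=2); scc=(scc[0]=0,scc[1]=1,scc[2]=?,scc[3]=?,scc[4]=?,scc[5]=?,scc[6]=?,scc[7]=?)
step 6: low=(low[0]=0,low[1]=1,low[2]=2,low[3]=2,low[4]=?,low[5]=?,low[6]=2,low[7]=2); scc=(scc[0]=0,scc[1]=1,scc[2]=2,scc[3]=2,scc[4]=?,scc[5]=?,scc[6]=2,scc[7]=2)
step 7: low=(low[0]=0,low[1]=1,low[2]=2,low[3]=2,low[4]=6,low[5]=?,low[6]=2,low[7]=2); scc=(scc[0]=0,scc[1]=1,scc[2]=2,scc[3]=2,scc[4]=3,scc[5]=?,scc[6]=2,scc[7]=2)
step 8: low=(low[0]=0,low[1]=1,low[2]=2,low[3]=2,low[4]=6,low[5]=7,low[6]=2,low[7]=2); scc=(scc[0]=0,scc[1]=1,scc[2]=2,scc[3]=2,scc[4]=3,scc[5]=4,scc[6]=2,scc[7]=2)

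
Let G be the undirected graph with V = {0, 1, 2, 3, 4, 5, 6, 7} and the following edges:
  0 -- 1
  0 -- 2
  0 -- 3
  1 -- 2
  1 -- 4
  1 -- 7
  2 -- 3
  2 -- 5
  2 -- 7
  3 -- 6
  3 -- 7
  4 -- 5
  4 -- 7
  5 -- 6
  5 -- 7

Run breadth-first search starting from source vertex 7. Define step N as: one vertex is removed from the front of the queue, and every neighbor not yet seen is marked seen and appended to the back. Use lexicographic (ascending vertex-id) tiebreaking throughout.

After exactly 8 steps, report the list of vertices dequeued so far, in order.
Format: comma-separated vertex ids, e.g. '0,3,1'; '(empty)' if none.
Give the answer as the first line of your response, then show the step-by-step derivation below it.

7,1,2,3,4,5,0,6

step 1: dequeue 7; queue=[1,2,3,4,5]; order=7
step 2: dequeue 1; queue=[2,3,4,5,0]; order=7,1
step 3: dequeue 2; queue=[3,4,5,0]; order=7,1,2
step 4: dequeue 3; queue=[4,5,0,6]; order=7,1,2,3
step 5: dequeue 4; queue=[5,0,6]; order=7,1,2,3,4
step 6: dequeue 5; queue=[0,6]; order=7,1,2,3,4,5
step 7: dequeue 0; queue=[6]; order=7,1,2,3,4,5,0
step 8: dequeue 6; queue=[(empty)]; order=7,1,2,3,4,5,0,6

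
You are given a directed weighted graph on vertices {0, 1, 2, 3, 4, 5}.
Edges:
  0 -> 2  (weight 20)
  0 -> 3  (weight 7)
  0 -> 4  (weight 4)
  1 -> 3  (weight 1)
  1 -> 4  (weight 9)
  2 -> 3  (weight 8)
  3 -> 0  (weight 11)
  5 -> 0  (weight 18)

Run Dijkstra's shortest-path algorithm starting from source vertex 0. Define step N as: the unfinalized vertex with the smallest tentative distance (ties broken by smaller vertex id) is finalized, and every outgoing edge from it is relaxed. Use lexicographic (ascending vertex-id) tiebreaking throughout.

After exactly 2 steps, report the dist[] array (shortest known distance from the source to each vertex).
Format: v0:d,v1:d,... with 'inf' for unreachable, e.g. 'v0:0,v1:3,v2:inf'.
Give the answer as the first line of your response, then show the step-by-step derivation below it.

v0:0,v1:inf,v2:20,v3:7,v4:4,v5:inf

step 1: dist = v0:0,v1:inf,v2:20,v3:7,v4:4,v5:inf
step 2: dist = v0:0,v1:inf,v2:20,v3:7,v4:4,v5:inf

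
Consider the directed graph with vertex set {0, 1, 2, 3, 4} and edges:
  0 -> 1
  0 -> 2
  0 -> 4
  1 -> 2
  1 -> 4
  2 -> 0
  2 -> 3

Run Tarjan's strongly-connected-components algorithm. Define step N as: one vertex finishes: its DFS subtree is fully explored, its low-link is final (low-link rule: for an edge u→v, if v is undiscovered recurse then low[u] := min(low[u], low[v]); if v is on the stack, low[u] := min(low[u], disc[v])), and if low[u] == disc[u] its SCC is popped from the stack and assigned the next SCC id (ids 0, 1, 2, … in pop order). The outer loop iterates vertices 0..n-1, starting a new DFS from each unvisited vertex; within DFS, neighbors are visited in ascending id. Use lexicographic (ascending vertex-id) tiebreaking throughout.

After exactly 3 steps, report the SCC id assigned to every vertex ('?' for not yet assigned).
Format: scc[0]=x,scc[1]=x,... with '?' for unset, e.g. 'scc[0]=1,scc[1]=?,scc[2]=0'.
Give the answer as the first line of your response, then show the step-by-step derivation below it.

scc[0]=?,scc[1]=?,scc[2]=?,scc[3]=0,scc[4]=1

step 1: low=(low[0]=0,low[1]=1,low[2]=0,low[3]=3,low[4]=?); scc=(scc[0]=?,scc[1]=?,scc[2]=?,scc[3]=0,scc[4]=?)
step 2: low=(low[0]=0,low[1]=1,low[2]=0,low[3]=3,low[4]=?); scc=(scc[0]=?,scc[1]=?,scc[2]=?,scc[3]=0,scc[4]=?)
step 3: low=(low[0]=0,low[1]=0,low[2]=0,low[3]=3,low[4]=4); scc=(scc[0]=?,scc[1]=?,scc[2]=?,scc[3]=0,scc[4]=1)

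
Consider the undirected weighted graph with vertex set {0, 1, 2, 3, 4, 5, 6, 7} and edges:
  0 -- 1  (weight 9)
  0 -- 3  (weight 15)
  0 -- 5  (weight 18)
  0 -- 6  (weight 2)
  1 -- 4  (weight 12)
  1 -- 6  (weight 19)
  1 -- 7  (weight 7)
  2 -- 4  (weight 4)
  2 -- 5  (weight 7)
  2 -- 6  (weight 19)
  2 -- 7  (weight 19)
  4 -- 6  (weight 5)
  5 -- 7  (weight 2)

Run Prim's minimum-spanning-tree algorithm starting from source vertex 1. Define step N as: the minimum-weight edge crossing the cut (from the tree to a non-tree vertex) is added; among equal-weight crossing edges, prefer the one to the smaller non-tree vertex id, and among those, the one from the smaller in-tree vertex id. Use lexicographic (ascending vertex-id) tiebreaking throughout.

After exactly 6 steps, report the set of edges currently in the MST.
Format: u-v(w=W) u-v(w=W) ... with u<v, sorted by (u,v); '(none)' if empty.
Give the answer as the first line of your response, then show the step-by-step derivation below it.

0-6(w=2) 1-7(w=7) 2-4(w=4) 2-5(w=7) 4-6(w=5) 5-7(w=2)

step 1: add edge 1-7 (w=7); MST = {1-7(w=7)}
step 2: add edge 5-7 (w=2); MST = {1-7(w=7) 5-7(w=2)}
step 3: add edge 2-5 (w=7); MST = {1-7(w=7) 2-5(w=7) 5-7(w=2)}
step 4: add edge 2-4 (w=4); MST = {1-7(w=7) 2-4(w=4) 2-5(w=7) 5-7(w=2)}
step 5: add edge 4-6 (w=5); MST = {1-7(w=7) 2-4(w=4) 2-5(w=7) 4-6(w=5) 5-7(w=2)}
step 6: add edge 0-6 (w=2); MST = {0-6(w=2) 1-7(w=7) 2-4(w=4) 2-5(w=7) 4-6(w=5) 5-7(w=2)}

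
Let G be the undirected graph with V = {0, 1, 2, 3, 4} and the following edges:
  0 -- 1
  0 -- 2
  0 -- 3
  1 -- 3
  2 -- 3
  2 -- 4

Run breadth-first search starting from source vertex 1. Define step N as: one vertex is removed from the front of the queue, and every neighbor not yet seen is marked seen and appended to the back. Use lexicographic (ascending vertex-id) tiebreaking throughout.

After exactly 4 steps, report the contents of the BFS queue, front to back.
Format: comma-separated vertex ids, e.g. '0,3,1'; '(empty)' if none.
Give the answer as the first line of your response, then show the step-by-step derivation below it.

4

step 1: dequeue 1; queue=[0,3]; order=1
step 2: dequeue 0; queue=[3,2]; order=1,0
step 3: dequeue 3; queue=[2]; order=1,0,3
step 4: dequeue 2; queue=[4]; order=1,0,3,2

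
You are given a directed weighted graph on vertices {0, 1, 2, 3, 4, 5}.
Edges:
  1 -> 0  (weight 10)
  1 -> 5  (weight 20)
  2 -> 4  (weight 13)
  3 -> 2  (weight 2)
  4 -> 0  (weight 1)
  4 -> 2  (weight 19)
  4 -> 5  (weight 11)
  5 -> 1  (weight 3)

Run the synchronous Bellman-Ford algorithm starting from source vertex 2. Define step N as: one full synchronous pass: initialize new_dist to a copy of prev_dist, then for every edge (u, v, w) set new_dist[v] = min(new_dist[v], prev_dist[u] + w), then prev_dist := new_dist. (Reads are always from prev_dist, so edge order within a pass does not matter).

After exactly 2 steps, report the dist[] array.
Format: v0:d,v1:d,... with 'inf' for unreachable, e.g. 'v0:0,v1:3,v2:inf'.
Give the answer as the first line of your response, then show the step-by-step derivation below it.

v0:14,v1:inf,v2:0,v3:inf,v4:13,v5:24

step 1: dist = v0:inf,v1:inf,v2:0,v3:inf,v4:13,v5:inf
step 2: dist = v0:14,v1:inf,v2:0,v3:inf,v4:13,v5:24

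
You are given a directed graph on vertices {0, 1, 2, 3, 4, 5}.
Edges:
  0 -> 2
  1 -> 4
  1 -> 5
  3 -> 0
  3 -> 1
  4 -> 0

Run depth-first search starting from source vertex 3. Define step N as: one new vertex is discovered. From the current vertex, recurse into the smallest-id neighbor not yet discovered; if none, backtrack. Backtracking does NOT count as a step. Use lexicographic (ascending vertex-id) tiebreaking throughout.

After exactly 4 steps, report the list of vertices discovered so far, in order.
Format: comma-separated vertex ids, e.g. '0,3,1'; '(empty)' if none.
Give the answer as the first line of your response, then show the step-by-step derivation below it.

3,0,2,1

step 1: discover 3; path=3; order=3
step 2: discover 0; path=3>0; order=3,0
step 3: discover 2; path=3>0>2; order=3,0,2
step 4: discover 1; path=3>1; order=3,0,2,1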